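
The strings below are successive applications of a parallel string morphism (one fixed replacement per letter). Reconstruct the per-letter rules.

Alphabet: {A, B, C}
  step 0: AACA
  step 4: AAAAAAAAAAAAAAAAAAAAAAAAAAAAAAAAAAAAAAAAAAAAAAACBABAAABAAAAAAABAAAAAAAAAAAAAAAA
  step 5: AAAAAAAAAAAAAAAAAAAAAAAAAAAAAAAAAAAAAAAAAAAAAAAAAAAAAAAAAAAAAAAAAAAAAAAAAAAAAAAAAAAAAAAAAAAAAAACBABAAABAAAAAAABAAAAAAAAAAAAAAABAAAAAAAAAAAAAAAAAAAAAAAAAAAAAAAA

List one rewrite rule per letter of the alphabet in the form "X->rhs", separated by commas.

  step 4 ⇒ step 5: AAAAAAAAAAAAAAAAAAAAAAAAAAAAAAAAAAAAAAAAAAAAAAACBABAAABAAAAAAABAAAAAAAAAAAAAAAA ⇒ AA·AA·AA·AA·AA·AA·AA·AA·AA·AA·AA·AA·AA·AA·AA·AA·AA·AA·AA·AA·AA·AA·AA·AA·AA·AA·AA·AA·AA·AA·AA·AA·AA·AA·AA·AA·AA·AA·AA·AA·AA·AA·AA·AA·AA·AA·AA·ACB·AB·AA·AB·AA·AA·AA·AB·AA·AA·AA·AA·AA·AA·AA·AB·AA·AA·AA·AA·AA·AA·AA·AA·AA·AA·AA·AA·AA·AA·AA·AA
    A ↦ AA
    B ↦ AB
    C ↦ ACB

A->AA, B->AB, C->ACB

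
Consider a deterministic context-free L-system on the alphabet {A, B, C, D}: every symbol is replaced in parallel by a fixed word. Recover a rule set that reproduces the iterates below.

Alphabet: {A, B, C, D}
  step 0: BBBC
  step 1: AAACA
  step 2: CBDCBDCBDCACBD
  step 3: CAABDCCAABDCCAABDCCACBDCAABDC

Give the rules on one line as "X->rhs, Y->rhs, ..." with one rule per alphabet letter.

A->CBD, B->A, C->CA, D->BDC

  step 2 ⇒ step 3: CBDCBDCBDCACBD ⇒ CA·A·BDC·CA·A·BDC·CA·A·BDC·CA·CBD·CA·A·BDC
    A ↦ CBD
    B ↦ A
    C ↦ CA
    D ↦ BDC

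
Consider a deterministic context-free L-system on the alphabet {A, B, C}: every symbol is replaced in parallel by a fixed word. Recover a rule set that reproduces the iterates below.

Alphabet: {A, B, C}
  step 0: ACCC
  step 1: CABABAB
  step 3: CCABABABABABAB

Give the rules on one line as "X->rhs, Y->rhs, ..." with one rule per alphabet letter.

A->C, B->C, C->AB

  step 0 ⇒ step 1: ACCC ⇒ C·AB·AB·AB
    A ↦ C
    C ↦ AB
    B ↦ C  (constrained at step 1)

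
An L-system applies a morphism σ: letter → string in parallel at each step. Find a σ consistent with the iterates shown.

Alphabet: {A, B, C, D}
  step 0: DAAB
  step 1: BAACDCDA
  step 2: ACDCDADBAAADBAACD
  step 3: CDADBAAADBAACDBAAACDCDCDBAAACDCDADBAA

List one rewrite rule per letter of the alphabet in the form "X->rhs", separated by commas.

  step 2 ⇒ step 3: ACDCDADBAAADBAACD ⇒ CD·AD·BAA·AD·BAA·CD·BAA·A·CD·CD·CD·BAA·A·CD·CD·AD·BAA
    A ↦ CD
    B ↦ A
    C ↦ AD
    D ↦ BAA

A->CD, B->A, C->AD, D->BAA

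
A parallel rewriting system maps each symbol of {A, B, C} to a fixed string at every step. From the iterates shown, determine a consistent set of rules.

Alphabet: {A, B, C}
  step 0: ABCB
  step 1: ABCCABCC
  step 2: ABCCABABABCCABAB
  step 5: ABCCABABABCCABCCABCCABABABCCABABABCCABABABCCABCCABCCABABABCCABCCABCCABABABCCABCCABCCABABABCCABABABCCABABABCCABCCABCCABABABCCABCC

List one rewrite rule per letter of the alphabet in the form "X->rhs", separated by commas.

A->AB, B->CC, C->AB

  step 1 ⇒ step 2: ABCCABCC ⇒ AB·CC·AB·AB·AB·CC·AB·AB
    A ↦ AB
    B ↦ CC
    C ↦ AB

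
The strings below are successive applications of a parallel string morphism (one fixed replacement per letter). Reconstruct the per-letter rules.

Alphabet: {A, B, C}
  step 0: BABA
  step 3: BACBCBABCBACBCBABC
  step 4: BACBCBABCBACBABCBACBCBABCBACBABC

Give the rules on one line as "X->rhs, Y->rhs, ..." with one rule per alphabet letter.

  step 3 ⇒ step 4: BACBCBABCBACBCBABC ⇒ BA·C·BC·BA·BC·BA·C·BA·BC·BA·C·BC·BA·BC·BA·C·BA·BC
    A ↦ C
    B ↦ BA
    C ↦ BC

A->C, B->BA, C->BC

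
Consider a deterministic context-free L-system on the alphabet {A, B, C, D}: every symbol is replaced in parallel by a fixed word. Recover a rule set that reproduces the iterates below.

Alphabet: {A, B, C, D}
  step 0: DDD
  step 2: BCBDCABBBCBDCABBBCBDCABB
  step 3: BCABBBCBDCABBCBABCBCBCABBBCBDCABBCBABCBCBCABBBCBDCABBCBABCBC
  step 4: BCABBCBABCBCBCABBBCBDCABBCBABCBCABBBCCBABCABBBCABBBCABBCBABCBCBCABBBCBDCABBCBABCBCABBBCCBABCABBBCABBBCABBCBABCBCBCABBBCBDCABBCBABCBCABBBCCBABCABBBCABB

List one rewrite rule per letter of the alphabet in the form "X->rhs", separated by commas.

  step 3 ⇒ step 4: BCABBBCBDCABBCBABCBCBCABBBCBDCABBCBABCBCBCABBBCBDCABBCBABCBC ⇒ BC·ABB·CBA·BC·BC·BC·ABB·BC·BDC·ABB·CBA·BC·BC·ABB·BC·CBA·BC·ABB·BC·ABB·BC·ABB·CBA·BC·BC·BC·ABB·BC·BDC·ABB·CBA·BC·BC·ABB·BC·CBA·BC·ABB·BC·ABB·BC·ABB·CBA·BC·BC·BC·ABB·BC·BDC·ABB·CBA·BC·BC·ABB·BC·CBA·BC·ABB·BC·ABB
    A ↦ CBA
    B ↦ BC
    C ↦ ABB
    D ↦ BDC

A->CBA, B->BC, C->ABB, D->BDC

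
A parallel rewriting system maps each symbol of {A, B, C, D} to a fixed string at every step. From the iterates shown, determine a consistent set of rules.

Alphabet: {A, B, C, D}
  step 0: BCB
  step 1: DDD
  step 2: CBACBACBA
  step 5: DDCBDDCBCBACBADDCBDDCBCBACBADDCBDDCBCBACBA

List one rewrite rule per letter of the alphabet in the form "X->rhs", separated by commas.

A->CB, B->D, C->D, D->CBA

  step 1 ⇒ step 2: DDD ⇒ CBA·CBA·CBA
    D ↦ CBA
    A ↦ CB  (constrained at step 2)
  step 0 ⇒ step 1: BCB ⇒ D·D·D
    B ↦ D
  step 0 ⇒ step 1: BCB ⇒ D·D·D
    C ↦ D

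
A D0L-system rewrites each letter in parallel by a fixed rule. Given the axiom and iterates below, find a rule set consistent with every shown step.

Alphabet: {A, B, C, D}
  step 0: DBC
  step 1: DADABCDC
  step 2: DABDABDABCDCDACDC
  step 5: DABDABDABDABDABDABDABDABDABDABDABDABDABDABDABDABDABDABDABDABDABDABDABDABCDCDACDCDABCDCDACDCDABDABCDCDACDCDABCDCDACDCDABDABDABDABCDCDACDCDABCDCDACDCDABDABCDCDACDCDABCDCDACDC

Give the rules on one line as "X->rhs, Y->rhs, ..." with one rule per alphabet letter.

  step 1 ⇒ step 2: DADABCDC ⇒ DA·B·DA·B·DAB·CDC·DA·CDC
    A ↦ B
    B ↦ DAB
    C ↦ CDC
    D ↦ DA

A->B, B->DAB, C->CDC, D->DA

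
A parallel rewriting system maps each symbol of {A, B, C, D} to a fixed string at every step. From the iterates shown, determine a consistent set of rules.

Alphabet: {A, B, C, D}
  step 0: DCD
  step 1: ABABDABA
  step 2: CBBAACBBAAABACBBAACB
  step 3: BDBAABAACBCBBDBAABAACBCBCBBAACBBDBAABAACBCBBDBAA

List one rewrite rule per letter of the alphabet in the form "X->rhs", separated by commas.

  step 2 ⇒ step 3: CBBAACBBAAABACBBAACB ⇒ BD·BAA·BAA·CB·CB·BD·BAA·BAA·CB·CB·CB·BAA·CB·BD·BAA·BAA·CB·CB·BD·BAA
    A ↦ CB
    B ↦ BAA
    C ↦ BD
  step 0 ⇒ step 1: DCD ⇒ ABA·BD·ABA
    D ↦ ABA

A->CB, B->BAA, C->BD, D->ABA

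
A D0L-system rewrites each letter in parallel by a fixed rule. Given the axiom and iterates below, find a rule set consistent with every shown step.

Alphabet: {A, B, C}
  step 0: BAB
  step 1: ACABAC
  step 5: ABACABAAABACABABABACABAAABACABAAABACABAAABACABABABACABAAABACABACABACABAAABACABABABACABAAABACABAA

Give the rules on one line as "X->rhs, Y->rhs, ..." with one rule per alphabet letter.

  step 0 ⇒ step 1: BAB ⇒ AC·AB·AC
    A ↦ AB
    B ↦ AC
    C ↦ AA  (constrained at step 1)

A->AB, B->AC, C->AA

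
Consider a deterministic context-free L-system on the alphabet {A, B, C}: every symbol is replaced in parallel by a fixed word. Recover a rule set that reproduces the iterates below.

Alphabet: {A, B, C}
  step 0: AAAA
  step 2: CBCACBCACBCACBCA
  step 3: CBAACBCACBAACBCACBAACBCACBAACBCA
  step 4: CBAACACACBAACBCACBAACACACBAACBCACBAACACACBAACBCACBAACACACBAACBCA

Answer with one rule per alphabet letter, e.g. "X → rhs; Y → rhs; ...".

A->CA, B->AA, C->CB

  step 3 ⇒ step 4: CBAACBCACBAACBCACBAACBCACBAACBCA ⇒ CB·AA·CA·CA·CB·AA·CB·CA·CB·AA·CA·CA·CB·AA·CB·CA·CB·AA·CA·CA·CB·AA·CB·CA·CB·AA·CA·CA·CB·AA·CB·CA
    A ↦ CA
    B ↦ AA
    C ↦ CB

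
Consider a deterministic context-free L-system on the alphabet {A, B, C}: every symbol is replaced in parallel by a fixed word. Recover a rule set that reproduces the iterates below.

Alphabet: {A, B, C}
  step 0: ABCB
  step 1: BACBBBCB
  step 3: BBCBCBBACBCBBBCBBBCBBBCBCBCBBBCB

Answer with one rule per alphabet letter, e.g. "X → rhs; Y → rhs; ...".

A->BA, B->CB, C->BB

  step 0 ⇒ step 1: ABCB ⇒ BA·CB·BB·CB
    A ↦ BA
    B ↦ CB
    C ↦ BB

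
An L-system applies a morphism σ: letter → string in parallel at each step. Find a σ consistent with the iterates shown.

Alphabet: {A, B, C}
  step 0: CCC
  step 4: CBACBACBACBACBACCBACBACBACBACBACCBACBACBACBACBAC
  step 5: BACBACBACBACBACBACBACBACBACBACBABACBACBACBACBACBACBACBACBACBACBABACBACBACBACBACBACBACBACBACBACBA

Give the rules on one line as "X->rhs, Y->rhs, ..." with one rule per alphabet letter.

A->AC, B->CB, C->BA

  step 4 ⇒ step 5: CBACBACBACBACBACCBACBACBACBACBACCBACBACBACBACBAC ⇒ BA·CB·AC·BA·CB·AC·BA·CB·AC·BA·CB·AC·BA·CB·AC·BA·BA·CB·AC·BA·CB·AC·BA·CB·AC·BA·CB·AC·BA·CB·AC·BA·BA·CB·AC·BA·CB·AC·BA·CB·AC·BA·CB·AC·BA·CB·AC·BA
    A ↦ AC
    B ↦ CB
    C ↦ BA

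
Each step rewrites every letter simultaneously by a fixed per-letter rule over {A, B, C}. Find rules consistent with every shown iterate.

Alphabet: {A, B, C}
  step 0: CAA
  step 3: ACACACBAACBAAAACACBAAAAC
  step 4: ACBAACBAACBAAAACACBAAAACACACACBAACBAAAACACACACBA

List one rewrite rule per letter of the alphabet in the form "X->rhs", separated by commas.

A->AC, B->AA, C->BA

  step 3 ⇒ step 4: ACACACBAACBAAAACACBAAAAC ⇒ AC·BA·AC·BA·AC·BA·AA·AC·AC·BA·AA·AC·AC·AC·AC·BA·AC·BA·AA·AC·AC·AC·AC·BA
    A ↦ AC
    B ↦ AA
    C ↦ BA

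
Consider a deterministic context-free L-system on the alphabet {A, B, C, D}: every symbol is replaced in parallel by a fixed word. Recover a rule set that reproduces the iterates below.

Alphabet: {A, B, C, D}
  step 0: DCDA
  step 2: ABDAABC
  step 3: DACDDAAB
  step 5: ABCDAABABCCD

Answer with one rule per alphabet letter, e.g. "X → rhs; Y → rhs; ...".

A->D, B->A, C->AB, D->C

  step 2 ⇒ step 3: ABDAABC ⇒ D·A·C·D·D·A·AB
    A ↦ D
    B ↦ A
    C ↦ AB
    D ↦ C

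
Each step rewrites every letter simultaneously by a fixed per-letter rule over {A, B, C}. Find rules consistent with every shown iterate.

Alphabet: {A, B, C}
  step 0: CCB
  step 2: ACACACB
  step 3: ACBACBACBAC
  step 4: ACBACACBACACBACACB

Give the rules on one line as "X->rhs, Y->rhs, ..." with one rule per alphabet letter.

  step 3 ⇒ step 4: ACBACBACBAC ⇒ AC·B·AC·AC·B·AC·AC·B·AC·AC·B
    A ↦ AC
    B ↦ AC
    C ↦ B

A->AC, B->AC, C->B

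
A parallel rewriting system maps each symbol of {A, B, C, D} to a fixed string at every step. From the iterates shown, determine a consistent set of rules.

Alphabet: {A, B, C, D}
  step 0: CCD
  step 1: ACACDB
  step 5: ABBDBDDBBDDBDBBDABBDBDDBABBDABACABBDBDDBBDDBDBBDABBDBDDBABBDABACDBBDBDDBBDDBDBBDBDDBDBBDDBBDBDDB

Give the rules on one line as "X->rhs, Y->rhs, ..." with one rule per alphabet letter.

A->AB, B->BD, C->AC, D->DB

  step 0 ⇒ step 1: CCD ⇒ AC·AC·DB
    C ↦ AC
    D ↦ DB
    A ↦ AB  (constrained at step 1)
    B ↦ BD  (constrained at step 1)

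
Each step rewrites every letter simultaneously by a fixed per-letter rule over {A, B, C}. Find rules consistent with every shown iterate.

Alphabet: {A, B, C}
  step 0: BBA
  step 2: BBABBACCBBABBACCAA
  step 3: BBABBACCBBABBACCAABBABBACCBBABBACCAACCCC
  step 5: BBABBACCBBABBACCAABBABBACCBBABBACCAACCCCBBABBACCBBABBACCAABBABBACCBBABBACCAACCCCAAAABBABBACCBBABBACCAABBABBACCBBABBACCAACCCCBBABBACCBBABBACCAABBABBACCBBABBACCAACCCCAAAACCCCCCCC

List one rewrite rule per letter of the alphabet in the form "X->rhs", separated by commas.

A->CC, B->BBA, C->A

  step 2 ⇒ step 3: BBABBACCBBABBACCAA ⇒ BBA·BBA·CC·BBA·BBA·CC·A·A·BBA·BBA·CC·BBA·BBA·CC·A·A·CC·CC
    A ↦ CC
    B ↦ BBA
    C ↦ A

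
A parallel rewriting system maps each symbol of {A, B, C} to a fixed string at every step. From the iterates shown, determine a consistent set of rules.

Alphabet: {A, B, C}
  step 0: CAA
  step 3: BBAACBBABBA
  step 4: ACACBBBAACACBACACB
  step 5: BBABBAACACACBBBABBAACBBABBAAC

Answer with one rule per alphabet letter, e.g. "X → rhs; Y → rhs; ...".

A->B, B->AC, C->BA

  step 4 ⇒ step 5: ACACBBBAACACBACACB ⇒ B·BA·B·BA·AC·AC·AC·B·B·BA·B·BA·AC·B·BA·B·BA·AC
    A ↦ B
    B ↦ AC
    C ↦ BA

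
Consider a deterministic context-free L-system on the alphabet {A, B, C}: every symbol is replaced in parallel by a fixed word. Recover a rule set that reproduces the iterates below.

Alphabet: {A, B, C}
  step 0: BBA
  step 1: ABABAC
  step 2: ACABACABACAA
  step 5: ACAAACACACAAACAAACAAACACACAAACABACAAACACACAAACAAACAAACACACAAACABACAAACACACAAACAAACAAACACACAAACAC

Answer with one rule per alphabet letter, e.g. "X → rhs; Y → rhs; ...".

A->AC, B->AB, C->AA

  step 1 ⇒ step 2: ABABAC ⇒ AC·AB·AC·AB·AC·AA
    A ↦ AC
    B ↦ AB
    C ↦ AA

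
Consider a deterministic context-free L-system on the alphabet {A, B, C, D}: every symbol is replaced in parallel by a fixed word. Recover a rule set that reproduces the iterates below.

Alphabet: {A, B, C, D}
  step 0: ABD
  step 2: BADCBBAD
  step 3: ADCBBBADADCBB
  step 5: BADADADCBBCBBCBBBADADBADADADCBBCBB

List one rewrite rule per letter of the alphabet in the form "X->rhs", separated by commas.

  step 2 ⇒ step 3: BADCBBAD ⇒ AD·CB·B·B·AD·AD·CB·B
    A ↦ CB
    B ↦ AD
    C ↦ B
    D ↦ B

A->CB, B->AD, C->B, D->B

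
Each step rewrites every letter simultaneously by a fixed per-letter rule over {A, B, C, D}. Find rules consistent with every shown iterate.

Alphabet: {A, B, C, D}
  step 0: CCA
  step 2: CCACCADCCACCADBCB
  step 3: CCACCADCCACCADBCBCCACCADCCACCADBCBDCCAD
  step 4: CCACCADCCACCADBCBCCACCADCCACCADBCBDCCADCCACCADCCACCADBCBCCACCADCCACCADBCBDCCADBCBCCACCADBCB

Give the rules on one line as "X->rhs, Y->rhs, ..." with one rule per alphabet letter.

A->D, B->D, C->CCA, D->BCB

  step 3 ⇒ step 4: CCACCADCCACCADBCBCCACCADCCACCADBCBDCCAD ⇒ CCA·CCA·D·CCA·CCA·D·BCB·CCA·CCA·D·CCA·CCA·D·BCB·D·CCA·D·CCA·CCA·D·CCA·CCA·D·BCB·CCA·CCA·D·CCA·CCA·D·BCB·D·CCA·D·BCB·CCA·CCA·D·BCB
    A ↦ D
    B ↦ D
    C ↦ CCA
    D ↦ BCB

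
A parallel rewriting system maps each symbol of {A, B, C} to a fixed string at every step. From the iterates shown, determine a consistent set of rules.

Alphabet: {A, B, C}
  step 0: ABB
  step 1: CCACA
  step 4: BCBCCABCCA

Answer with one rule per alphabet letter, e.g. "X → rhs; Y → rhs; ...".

A->C, B->CA, C->B

  step 0 ⇒ step 1: ABB ⇒ C·CA·CA
    A ↦ C
    B ↦ CA
    C ↦ B  (constrained at step 1)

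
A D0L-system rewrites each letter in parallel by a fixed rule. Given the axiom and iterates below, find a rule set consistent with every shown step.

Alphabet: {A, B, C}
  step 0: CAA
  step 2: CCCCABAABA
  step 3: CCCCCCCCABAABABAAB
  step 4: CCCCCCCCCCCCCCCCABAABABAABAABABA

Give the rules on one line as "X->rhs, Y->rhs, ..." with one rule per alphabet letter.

  step 3 ⇒ step 4: CCCCCCCCABAABABAAB ⇒ CC·CC·CC·CC·CC·CC·CC·CC·AB·A·AB·AB·A·AB·A·AB·AB·A
    A ↦ AB
    B ↦ A
    C ↦ CC

A->AB, B->A, C->CC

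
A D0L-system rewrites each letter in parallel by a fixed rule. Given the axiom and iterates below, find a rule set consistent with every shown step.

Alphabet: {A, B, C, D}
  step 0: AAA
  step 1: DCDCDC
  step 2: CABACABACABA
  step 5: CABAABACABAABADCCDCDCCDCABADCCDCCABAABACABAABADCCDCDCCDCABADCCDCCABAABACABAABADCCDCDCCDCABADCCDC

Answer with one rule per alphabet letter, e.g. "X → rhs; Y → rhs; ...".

  step 1 ⇒ step 2: DCDCDC ⇒ C·ABA·C·ABA·C·ABA
    C ↦ ABA
    D ↦ C
  step 0 ⇒ step 1: AAA ⇒ DC·DC·DC
    A ↦ DC
    B ↦ C  (constrained at step 2)

A->DC, B->C, C->ABA, D->C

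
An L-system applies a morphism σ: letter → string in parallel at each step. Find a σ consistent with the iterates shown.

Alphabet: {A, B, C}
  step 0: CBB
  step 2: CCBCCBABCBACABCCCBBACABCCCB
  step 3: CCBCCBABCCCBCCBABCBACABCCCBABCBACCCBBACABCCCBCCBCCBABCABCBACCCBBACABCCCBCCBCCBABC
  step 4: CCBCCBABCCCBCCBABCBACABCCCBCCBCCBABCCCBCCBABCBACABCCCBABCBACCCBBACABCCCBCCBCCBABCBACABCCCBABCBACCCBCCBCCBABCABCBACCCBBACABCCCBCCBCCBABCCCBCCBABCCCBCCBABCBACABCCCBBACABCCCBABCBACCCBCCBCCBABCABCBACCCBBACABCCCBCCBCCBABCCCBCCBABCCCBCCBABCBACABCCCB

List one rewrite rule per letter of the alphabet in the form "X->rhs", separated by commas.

A->BAC, B->ABC, C->CCB

  step 3 ⇒ step 4: CCBCCBABCCCBCCBABCBACABCCCBABCBACCCBBACABCCCBCCBCCBABCABCBACCCBBACABCCCBCCBCCBABC ⇒ CCB·CCB·ABC·CCB·CCB·ABC·BAC·ABC·CCB·CCB·CCB·ABC·CCB·CCB·ABC·BAC·ABC·CCB·ABC·BAC·CCB·BAC·ABC·CCB·CCB·CCB·ABC·BAC·ABC·CCB·ABC·BAC·CCB·CCB·CCB·ABC·ABC·BAC·CCB·BAC·ABC·CCB·CCB·CCB·ABC·CCB·CCB·ABC·CCB·CCB·ABC·BAC·ABC·CCB·BAC·ABC·CCB·ABC·BAC·CCB·CCB·CCB·ABC·ABC·BAC·CCB·BAC·ABC·CCB·CCB·CCB·ABC·CCB·CCB·ABC·CCB·CCB·ABC·BAC·ABC·CCB
    A ↦ BAC
    B ↦ ABC
    C ↦ CCB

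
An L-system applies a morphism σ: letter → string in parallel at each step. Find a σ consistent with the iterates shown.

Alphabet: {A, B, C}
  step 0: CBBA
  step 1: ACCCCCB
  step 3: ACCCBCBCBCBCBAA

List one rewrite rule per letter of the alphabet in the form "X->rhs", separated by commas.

A->CB, B->CC, C->A

  step 0 ⇒ step 1: CBBA ⇒ A·CC·CC·CB
    A ↦ CB
    B ↦ CC
    C ↦ A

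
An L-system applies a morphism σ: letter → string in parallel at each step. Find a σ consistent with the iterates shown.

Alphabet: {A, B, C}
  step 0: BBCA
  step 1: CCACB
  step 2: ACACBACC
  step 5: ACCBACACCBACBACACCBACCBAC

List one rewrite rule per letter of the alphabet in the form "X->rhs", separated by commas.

  step 1 ⇒ step 2: CCACB ⇒ AC·AC·B·AC·C
    A ↦ B
    B ↦ C
    C ↦ AC

A->B, B->C, C->AC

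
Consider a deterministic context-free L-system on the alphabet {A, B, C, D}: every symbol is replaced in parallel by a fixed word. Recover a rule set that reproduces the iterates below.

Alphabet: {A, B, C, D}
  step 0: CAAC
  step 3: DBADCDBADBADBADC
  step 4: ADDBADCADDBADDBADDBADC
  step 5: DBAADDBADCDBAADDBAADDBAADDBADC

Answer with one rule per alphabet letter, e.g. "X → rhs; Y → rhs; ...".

  step 4 ⇒ step 5: ADDBADCADDBADDBADDBADC ⇒ DB·A·A·D·DB·A·DC·DB·A·A·D·DB·A·A·D·DB·A·A·D·DB·A·DC
    A ↦ DB
    B ↦ D
    C ↦ DC
    D ↦ A

A->DB, B->D, C->DC, D->A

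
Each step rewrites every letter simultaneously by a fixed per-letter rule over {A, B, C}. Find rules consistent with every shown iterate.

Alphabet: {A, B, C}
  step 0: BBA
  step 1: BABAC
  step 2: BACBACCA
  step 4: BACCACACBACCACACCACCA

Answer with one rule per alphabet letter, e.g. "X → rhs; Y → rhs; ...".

A->C, B->BA, C->CA

  step 1 ⇒ step 2: BABAC ⇒ BA·C·BA·C·CA
    A ↦ C
    B ↦ BA
    C ↦ CA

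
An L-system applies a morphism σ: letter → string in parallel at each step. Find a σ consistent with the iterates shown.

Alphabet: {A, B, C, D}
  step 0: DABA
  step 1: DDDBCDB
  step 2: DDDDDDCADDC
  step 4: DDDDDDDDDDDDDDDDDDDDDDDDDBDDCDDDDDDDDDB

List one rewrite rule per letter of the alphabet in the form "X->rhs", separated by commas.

A->DB, B->C, C->A, D->DD

  step 1 ⇒ step 2: DDDBCDB ⇒ DD·DD·DD·C·A·DD·C
    B ↦ C
    C ↦ A
    D ↦ DD
  step 0 ⇒ step 1: DABA ⇒ DD·DB·C·DB
    A ↦ DB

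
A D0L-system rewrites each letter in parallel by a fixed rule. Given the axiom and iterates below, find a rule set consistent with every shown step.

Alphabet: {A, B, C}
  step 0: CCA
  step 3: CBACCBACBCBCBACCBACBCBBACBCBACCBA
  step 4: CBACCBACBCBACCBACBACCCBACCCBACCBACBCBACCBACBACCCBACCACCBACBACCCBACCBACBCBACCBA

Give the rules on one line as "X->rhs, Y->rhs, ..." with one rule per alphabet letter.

A->BA, B->ACC, C->CB

  step 3 ⇒ step 4: CBACCBACBCBCBACCBACBCBBACBCBACCBA ⇒ CB·ACC·BA·CB·CB·ACC·BA·CB·ACC·CB·ACC·CB·ACC·BA·CB·CB·ACC·BA·CB·ACC·CB·ACC·ACC·BA·CB·ACC·CB·ACC·BA·CB·CB·ACC·BA
    A ↦ BA
    B ↦ ACC
    C ↦ CB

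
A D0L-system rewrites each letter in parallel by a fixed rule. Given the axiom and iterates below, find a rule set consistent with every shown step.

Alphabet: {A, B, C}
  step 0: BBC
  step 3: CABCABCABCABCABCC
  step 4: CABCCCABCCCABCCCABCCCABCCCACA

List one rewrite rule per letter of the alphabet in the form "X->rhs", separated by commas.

  step 3 ⇒ step 4: CABCABCABCABCABCC ⇒ CA·B·CC·CA·B·CC·CA·B·CC·CA·B·CC·CA·B·CC·CA·CA
    A ↦ B
    B ↦ CC
    C ↦ CA

A->B, B->CC, C->CA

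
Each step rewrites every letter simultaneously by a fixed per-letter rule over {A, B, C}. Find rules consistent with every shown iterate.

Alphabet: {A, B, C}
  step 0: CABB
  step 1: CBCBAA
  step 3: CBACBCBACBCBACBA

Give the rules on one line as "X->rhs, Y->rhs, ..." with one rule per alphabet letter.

  step 0 ⇒ step 1: CABB ⇒ CB·CB·A·A
    A ↦ CB
    B ↦ A
    C ↦ CB

A->CB, B->A, C->CB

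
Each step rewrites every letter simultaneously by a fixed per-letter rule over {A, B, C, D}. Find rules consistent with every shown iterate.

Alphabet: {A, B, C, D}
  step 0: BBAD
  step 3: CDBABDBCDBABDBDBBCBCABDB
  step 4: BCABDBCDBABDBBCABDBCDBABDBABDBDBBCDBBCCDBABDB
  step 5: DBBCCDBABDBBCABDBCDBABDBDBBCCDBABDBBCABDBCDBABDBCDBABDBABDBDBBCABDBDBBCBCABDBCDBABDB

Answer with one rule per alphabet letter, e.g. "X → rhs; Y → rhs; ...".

A->C, B->DB, C->BC, D->AB

  step 4 ⇒ step 5: BCABDBCDBABDBBCABDBCDBABDBABDBDBBCDBBCCDBABDB ⇒ DB·BC·C·DB·AB·DB·BC·AB·DB·C·DB·AB·DB·DB·BC·C·DB·AB·DB·BC·AB·DB·C·DB·AB·DB·C·DB·AB·DB·AB·DB·DB·BC·AB·DB·DB·BC·BC·AB·DB·C·DB·AB·DB
    A ↦ C
    B ↦ DB
    C ↦ BC
    D ↦ AB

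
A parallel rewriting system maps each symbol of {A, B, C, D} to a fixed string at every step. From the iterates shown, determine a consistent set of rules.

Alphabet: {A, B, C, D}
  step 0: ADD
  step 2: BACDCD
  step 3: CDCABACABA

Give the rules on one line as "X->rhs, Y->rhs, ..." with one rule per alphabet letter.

  step 2 ⇒ step 3: BACDCD ⇒ C·D·CA·BA·CA·BA
    A ↦ D
    B ↦ C
    C ↦ CA
    D ↦ BA

A->D, B->C, C->CA, D->BA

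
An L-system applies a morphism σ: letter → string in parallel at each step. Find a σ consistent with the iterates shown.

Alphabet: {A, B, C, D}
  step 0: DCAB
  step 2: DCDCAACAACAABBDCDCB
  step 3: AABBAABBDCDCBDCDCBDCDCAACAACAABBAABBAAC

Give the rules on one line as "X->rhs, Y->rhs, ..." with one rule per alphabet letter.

  step 2 ⇒ step 3: DCDCAACAACAABBDCDCB ⇒ AAB·B·AAB·B·DC·DC·B·DC·DC·B·DC·DC·AAC·AAC·AAB·B·AAB·B·AAC
    A ↦ DC
    B ↦ AAC
    C ↦ B
    D ↦ AAB

A->DC, B->AAC, C->B, D->AAB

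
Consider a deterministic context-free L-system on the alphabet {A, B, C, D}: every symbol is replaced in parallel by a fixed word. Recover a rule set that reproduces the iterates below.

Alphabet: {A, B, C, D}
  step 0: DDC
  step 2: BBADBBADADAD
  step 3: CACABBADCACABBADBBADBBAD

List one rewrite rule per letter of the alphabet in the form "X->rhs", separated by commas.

  step 2 ⇒ step 3: BBADBBADADAD ⇒ CA·CA·BB·AD·CA·CA·BB·AD·BB·AD·BB·AD
    A ↦ BB
    B ↦ CA
    D ↦ AD
    C ↦ DD  (constrained at step 0)

A->BB, B->CA, C->DD, D->AD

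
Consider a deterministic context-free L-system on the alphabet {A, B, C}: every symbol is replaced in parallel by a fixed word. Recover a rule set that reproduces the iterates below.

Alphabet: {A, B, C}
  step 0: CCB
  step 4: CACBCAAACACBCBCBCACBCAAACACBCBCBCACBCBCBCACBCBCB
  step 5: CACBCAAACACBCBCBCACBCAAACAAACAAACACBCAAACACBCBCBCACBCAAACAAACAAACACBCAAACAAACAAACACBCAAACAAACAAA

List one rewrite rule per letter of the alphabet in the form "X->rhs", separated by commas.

A->CB, B->AA, C->CA

  step 4 ⇒ step 5: CACBCAAACACBCBCBCACBCAAACACBCBCBCACBCBCBCACBCBCB ⇒ CA·CB·CA·AA·CA·CB·CB·CB·CA·CB·CA·AA·CA·AA·CA·AA·CA·CB·CA·AA·CA·CB·CB·CB·CA·CB·CA·AA·CA·AA·CA·AA·CA·CB·CA·AA·CA·AA·CA·AA·CA·CB·CA·AA·CA·AA·CA·AA
    A ↦ CB
    B ↦ AA
    C ↦ CA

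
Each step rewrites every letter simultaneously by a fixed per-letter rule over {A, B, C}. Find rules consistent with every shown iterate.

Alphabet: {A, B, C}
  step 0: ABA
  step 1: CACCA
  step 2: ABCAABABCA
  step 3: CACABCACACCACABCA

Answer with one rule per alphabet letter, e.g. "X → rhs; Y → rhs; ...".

  step 2 ⇒ step 3: ABCAABABCA ⇒ CA·C·AB·CA·CA·C·CA·C·AB·CA
    A ↦ CA
    B ↦ C
    C ↦ AB

A->CA, B->C, C->AB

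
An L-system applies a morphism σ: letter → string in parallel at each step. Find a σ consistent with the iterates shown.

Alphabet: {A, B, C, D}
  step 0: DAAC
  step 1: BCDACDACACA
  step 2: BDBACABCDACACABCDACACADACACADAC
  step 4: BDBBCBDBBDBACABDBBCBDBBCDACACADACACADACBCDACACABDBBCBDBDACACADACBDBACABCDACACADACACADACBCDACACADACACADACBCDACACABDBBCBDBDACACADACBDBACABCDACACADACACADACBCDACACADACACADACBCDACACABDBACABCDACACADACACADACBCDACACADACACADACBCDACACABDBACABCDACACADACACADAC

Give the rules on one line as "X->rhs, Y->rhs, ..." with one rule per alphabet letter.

  step 1 ⇒ step 2: BCDACDACACA ⇒ BDB·ACA·BC·DAC·ACA·BC·DAC·ACA·DAC·ACA·DAC
    A ↦ DAC
    B ↦ BDB
    C ↦ ACA
    D ↦ BC

A->DAC, B->BDB, C->ACA, D->BC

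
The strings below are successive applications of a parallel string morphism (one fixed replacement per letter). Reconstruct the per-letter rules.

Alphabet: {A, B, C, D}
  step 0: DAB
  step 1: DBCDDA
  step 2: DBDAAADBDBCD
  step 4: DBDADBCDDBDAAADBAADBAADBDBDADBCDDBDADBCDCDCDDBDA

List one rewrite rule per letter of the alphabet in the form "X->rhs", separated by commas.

  step 1 ⇒ step 2: DBCDDA ⇒ DB·DA·AA·DB·DB·CD
    A ↦ CD
    B ↦ DA
    C ↦ AA
    D ↦ DB

A->CD, B->DA, C->AA, D->DB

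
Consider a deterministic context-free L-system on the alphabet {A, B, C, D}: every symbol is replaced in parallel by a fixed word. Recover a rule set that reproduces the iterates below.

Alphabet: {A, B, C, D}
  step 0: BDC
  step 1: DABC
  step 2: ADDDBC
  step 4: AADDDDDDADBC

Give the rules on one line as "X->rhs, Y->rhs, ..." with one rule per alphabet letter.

  step 1 ⇒ step 2: DABC ⇒ A·DD·D·BC
    A ↦ DD
    B ↦ D
    C ↦ BC
    D ↦ A

A->DD, B->D, C->BC, D->A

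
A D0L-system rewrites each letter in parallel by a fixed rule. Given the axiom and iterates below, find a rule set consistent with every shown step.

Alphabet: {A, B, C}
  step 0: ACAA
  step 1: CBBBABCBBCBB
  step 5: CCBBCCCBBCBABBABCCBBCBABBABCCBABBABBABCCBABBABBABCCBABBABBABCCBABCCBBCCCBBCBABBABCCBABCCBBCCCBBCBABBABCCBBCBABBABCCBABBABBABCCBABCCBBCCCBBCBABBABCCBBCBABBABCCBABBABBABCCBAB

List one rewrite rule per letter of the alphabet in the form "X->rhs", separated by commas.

A->CBB, B->C, C->BAB

  step 0 ⇒ step 1: ACAA ⇒ CBB·BAB·CBB·CBB
    A ↦ CBB
    C ↦ BAB
    B ↦ C  (constrained at step 1)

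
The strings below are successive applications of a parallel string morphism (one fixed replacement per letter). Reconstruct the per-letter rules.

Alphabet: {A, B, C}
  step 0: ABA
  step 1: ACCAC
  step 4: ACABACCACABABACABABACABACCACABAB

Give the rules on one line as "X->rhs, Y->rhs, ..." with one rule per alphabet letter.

  step 0 ⇒ step 1: ABA ⇒ AC·C·AC
    A ↦ AC
    B ↦ C
    C ↦ AB  (constrained at step 1)

A->AC, B->C, C->AB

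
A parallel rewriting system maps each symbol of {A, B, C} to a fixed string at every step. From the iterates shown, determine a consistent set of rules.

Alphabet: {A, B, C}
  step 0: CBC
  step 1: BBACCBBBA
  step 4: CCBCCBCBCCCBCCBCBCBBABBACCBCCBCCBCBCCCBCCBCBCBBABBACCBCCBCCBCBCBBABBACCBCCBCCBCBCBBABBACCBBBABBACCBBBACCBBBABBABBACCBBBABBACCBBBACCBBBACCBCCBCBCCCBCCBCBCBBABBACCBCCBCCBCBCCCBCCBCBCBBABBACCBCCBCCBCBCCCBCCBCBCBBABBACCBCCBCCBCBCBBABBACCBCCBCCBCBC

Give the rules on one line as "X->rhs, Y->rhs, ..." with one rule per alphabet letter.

A->CBC, B->CCB, C->BBA

  step 0 ⇒ step 1: CBC ⇒ BBA·CCB·BBA
    B ↦ CCB
    C ↦ BBA
    A ↦ CBC  (constrained at step 1)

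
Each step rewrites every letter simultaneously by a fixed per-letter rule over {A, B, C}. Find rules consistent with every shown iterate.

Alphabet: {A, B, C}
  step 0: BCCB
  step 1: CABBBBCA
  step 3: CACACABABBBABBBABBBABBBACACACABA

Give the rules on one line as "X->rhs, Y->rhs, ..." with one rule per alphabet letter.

  step 0 ⇒ step 1: BCCB ⇒ CA·BB·BB·CA
    B ↦ CA
    C ↦ BB
    A ↦ BA  (constrained at step 1)

A->BA, B->CA, C->BB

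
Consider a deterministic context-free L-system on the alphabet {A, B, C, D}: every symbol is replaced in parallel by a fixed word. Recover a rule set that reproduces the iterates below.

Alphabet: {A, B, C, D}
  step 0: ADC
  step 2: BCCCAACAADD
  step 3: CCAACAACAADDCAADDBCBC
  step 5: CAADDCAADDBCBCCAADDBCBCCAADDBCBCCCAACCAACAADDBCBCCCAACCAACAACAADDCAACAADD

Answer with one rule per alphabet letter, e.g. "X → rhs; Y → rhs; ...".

A->D, B->C, C->CAA, D->BC

  step 2 ⇒ step 3: BCCCAACAADD ⇒ C·CAA·CAA·CAA·D·D·CAA·D·D·BC·BC
    A ↦ D
    B ↦ C
    C ↦ CAA
    D ↦ BC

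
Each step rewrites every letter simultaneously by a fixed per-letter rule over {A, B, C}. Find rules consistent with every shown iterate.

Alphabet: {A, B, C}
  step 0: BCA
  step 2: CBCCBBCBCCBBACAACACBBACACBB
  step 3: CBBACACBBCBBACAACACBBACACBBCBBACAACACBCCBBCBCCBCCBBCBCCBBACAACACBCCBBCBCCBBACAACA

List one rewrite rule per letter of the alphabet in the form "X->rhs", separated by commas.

A->CBC, B->ACA, C->CBB

  step 2 ⇒ step 3: CBCCBBCBCCBBACAACACBBACACBB ⇒ CBB·ACA·CBB·CBB·ACA·ACA·CBB·ACA·CBB·CBB·ACA·ACA·CBC·CBB·CBC·CBC·CBB·CBC·CBB·ACA·ACA·CBC·CBB·CBC·CBB·ACA·ACA
    A ↦ CBC
    B ↦ ACA
    C ↦ CBB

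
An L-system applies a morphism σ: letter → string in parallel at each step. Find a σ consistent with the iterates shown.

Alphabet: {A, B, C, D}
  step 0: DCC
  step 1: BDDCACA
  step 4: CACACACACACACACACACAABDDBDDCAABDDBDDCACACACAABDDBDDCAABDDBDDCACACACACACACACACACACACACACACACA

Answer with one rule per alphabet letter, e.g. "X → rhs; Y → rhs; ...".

A->CA, B->CAA, C->CA, D->BDD

  step 0 ⇒ step 1: DCC ⇒ BDD·CA·CA
    C ↦ CA
    D ↦ BDD
    A ↦ CA  (constrained at step 1)
    B ↦ CAA  (constrained at step 1)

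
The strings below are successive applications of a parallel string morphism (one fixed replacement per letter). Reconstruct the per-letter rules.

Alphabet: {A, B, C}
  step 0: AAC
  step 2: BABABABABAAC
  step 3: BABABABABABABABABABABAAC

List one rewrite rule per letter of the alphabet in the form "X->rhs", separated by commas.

A->BA, B->BA, C->AC

  step 2 ⇒ step 3: BABABABABAAC ⇒ BA·BA·BA·BA·BA·BA·BA·BA·BA·BA·BA·AC
    A ↦ BA
    B ↦ BA
    C ↦ AC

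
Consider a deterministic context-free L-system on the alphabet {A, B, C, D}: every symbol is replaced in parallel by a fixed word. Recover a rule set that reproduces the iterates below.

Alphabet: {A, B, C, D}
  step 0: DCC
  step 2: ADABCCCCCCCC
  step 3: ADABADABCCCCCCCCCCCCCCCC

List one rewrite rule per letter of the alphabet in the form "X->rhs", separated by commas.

A->AD, B->AB, C->CC, D->AB

  step 2 ⇒ step 3: ADABCCCCCCCC ⇒ AD·AB·AD·AB·CC·CC·CC·CC·CC·CC·CC·CC
    A ↦ AD
    B ↦ AB
    C ↦ CC
    D ↦ AB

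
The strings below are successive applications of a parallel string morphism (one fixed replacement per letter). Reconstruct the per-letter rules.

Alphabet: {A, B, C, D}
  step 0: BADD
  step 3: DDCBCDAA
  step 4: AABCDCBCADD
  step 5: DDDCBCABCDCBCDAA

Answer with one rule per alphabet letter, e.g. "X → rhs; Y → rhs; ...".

A->D, B->DC, C->BC, D->A

  step 4 ⇒ step 5: AABCDCBCADD ⇒ D·D·DC·BC·A·BC·DC·BC·D·A·A
    A ↦ D
    B ↦ DC
    C ↦ BC
    D ↦ A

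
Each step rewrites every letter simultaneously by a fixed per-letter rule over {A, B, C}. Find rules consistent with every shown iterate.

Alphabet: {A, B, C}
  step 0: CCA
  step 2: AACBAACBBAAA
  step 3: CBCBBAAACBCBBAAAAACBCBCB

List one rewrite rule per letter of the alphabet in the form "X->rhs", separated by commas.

  step 2 ⇒ step 3: AACBAACBBAAA ⇒ CB·CB·BA·AA·CB·CB·BA·AA·AA·CB·CB·CB
    A ↦ CB
    B ↦ AA
    C ↦ BA

A->CB, B->AA, C->BA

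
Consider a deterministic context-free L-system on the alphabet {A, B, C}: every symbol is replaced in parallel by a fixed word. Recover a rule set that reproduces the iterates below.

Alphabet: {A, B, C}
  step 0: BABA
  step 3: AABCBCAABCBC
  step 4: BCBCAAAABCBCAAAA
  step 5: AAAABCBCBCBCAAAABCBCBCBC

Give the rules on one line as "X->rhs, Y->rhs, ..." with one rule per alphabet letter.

  step 4 ⇒ step 5: BCBCAAAABCBCAAAA ⇒ A·A·A·A·BC·BC·BC·BC·A·A·A·A·BC·BC·BC·BC
    A ↦ BC
    B ↦ A
    C ↦ A

A->BC, B->A, C->A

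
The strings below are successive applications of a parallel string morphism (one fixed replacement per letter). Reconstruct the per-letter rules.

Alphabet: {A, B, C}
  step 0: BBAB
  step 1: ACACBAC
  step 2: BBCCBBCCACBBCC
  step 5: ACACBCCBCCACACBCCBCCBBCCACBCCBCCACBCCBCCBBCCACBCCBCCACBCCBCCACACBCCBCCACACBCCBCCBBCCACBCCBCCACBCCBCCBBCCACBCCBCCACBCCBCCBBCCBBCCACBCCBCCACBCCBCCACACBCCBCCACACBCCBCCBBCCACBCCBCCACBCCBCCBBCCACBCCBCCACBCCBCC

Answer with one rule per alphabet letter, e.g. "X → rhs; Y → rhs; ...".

  step 1 ⇒ step 2: ACACBAC ⇒ B·BCC·B·BCC·AC·B·BCC
    A ↦ B
    B ↦ AC
    C ↦ BCC

A->B, B->AC, C->BCC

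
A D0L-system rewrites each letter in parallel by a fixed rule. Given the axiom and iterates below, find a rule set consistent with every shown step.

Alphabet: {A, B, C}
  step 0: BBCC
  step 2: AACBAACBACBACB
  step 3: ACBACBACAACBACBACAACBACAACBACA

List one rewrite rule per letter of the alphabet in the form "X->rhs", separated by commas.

A->ACB, B->CA, C->A

  step 2 ⇒ step 3: AACBAACBACBACB ⇒ ACB·ACB·A·CA·ACB·ACB·A·CA·ACB·A·CA·ACB·A·CA
    A ↦ ACB
    B ↦ CA
    C ↦ A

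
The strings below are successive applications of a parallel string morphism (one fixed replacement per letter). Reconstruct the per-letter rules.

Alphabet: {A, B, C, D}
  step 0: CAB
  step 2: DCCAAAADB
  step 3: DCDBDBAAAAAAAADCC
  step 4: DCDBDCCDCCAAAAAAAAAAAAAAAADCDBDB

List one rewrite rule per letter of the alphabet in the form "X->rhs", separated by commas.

A->AA, B->C, C->DB, D->DC

  step 3 ⇒ step 4: DCDBDBAAAAAAAADCC ⇒ DC·DB·DC·C·DC·C·AA·AA·AA·AA·AA·AA·AA·AA·DC·DB·DB
    A ↦ AA
    B ↦ C
    C ↦ DB
    D ↦ DC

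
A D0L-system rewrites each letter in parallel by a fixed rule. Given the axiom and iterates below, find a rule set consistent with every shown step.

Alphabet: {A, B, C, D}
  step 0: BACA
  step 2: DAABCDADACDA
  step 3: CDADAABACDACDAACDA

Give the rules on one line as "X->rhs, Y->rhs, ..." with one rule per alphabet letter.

A->DA, B->AB, C->A, D->C

  step 2 ⇒ step 3: DAABCDADACDA ⇒ C·DA·DA·AB·A·C·DA·C·DA·A·C·DA
    A ↦ DA
    B ↦ AB
    C ↦ A
    D ↦ C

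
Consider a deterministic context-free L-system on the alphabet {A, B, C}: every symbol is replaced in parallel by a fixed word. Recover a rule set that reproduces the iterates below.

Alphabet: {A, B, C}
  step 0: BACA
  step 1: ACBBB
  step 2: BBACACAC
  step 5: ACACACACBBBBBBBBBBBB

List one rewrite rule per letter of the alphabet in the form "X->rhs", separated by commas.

  step 1 ⇒ step 2: ACBBB ⇒ B·B·AC·AC·AC
    A ↦ B
    B ↦ AC
    C ↦ B

A->B, B->AC, C->B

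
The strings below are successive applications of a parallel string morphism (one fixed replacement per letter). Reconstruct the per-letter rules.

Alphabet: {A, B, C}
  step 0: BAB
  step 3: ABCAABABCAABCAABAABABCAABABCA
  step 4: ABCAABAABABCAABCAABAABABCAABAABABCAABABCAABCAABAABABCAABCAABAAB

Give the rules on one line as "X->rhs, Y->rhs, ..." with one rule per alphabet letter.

A->AB, B->CA, C->ABA

  step 3 ⇒ step 4: ABCAABABCAABCAABAABABCAABABCA ⇒ AB·CA·ABA·AB·AB·CA·AB·CA·ABA·AB·AB·CA·ABA·AB·AB·CA·AB·AB·CA·AB·CA·ABA·AB·AB·CA·AB·CA·ABA·AB
    A ↦ AB
    B ↦ CA
    C ↦ ABA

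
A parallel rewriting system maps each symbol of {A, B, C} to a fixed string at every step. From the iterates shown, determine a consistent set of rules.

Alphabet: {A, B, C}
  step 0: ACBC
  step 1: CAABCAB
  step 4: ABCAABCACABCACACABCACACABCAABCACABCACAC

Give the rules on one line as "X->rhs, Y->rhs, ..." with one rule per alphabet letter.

  step 0 ⇒ step 1: ACBC ⇒ CA·AB·C·AB
    A ↦ CA
    B ↦ C
    C ↦ AB

A->CA, B->C, C->AB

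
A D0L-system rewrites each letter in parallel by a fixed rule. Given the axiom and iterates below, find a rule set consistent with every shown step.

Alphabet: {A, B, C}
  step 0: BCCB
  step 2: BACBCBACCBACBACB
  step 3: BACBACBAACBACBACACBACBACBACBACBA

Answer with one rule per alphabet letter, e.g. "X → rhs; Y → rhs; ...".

  step 2 ⇒ step 3: BACBCBACCBACBACB ⇒ BA·CB·AC·BA·AC·BA·CB·AC·AC·BA·CB·AC·BA·CB·AC·BA
    A ↦ CB
    B ↦ BA
    C ↦ AC

A->CB, B->BA, C->AC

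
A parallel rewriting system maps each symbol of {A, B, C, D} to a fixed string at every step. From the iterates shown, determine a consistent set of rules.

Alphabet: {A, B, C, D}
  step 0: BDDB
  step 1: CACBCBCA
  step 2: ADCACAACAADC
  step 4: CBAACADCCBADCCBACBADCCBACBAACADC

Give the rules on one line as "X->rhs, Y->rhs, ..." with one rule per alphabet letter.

A->DC, B->CA, C->A, D->CB

  step 1 ⇒ step 2: CACBCBCA ⇒ A·DC·A·CA·A·CA·A·DC
    A ↦ DC
    B ↦ CA
    C ↦ A
  step 0 ⇒ step 1: BDDB ⇒ CA·CB·CB·CA
    D ↦ CB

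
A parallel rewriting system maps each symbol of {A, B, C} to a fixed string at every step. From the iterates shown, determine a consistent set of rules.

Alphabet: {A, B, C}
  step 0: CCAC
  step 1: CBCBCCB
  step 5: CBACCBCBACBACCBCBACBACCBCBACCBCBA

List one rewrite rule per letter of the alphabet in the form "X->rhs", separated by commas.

  step 0 ⇒ step 1: CCAC ⇒ CB·CB·C·CB
    A ↦ C
    C ↦ CB
    B ↦ A  (constrained at step 1)

A->C, B->A, C->CB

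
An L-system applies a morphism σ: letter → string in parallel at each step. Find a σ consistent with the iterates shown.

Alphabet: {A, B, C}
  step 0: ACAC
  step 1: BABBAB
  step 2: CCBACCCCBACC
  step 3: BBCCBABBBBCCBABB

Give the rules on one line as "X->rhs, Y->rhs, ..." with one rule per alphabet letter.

  step 2 ⇒ step 3: CCBACCCCBACC ⇒ B·B·CC·BA·B·B·B·B·CC·BA·B·B
    A ↦ BA
    B ↦ CC
    C ↦ B

A->BA, B->CC, C->B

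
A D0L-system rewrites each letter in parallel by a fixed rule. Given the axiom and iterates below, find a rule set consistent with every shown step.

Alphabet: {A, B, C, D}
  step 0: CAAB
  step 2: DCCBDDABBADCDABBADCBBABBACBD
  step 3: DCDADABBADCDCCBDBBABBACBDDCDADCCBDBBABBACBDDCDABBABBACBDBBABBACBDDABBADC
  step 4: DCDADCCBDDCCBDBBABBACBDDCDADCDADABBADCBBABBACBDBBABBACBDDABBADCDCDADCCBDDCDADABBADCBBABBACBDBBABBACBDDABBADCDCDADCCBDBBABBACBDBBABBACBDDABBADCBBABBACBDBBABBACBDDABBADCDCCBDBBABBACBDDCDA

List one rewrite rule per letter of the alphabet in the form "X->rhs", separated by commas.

  step 3 ⇒ step 4: DCDADABBADCDCCBDBBABBACBDDCDADCCBDBBABBACBDDCDABBABBACBDBBABBACBDDABBADC ⇒ DC·DA·DC·CBD·DC·CBD·BBA·BBA·CBD·DC·DA·DC·DA·DA·BBA·DC·BBA·BBA·CBD·BBA·BBA·CBD·DA·BBA·DC·DC·DA·DC·CBD·DC·DA·DA·BBA·DC·BBA·BBA·CBD·BBA·BBA·CBD·DA·BBA·DC·DC·DA·DC·CBD·BBA·BBA·CBD·BBA·BBA·CBD·DA·BBA·DC·BBA·BBA·CBD·BBA·BBA·CBD·DA·BBA·DC·DC·CBD·BBA·BBA·CBD·DC·DA
    A ↦ CBD
    B ↦ BBA
    C ↦ DA
    D ↦ DC

A->CBD, B->BBA, C->DA, D->DC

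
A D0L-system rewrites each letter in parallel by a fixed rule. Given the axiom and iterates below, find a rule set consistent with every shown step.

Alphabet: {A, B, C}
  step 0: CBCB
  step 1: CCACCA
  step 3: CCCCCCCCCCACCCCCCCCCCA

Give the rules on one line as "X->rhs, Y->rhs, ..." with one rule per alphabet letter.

A->CB, B->A, C->CC

  step 0 ⇒ step 1: CBCB ⇒ CC·A·CC·A
    B ↦ A
    C ↦ CC
    A ↦ CB  (constrained at step 1)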